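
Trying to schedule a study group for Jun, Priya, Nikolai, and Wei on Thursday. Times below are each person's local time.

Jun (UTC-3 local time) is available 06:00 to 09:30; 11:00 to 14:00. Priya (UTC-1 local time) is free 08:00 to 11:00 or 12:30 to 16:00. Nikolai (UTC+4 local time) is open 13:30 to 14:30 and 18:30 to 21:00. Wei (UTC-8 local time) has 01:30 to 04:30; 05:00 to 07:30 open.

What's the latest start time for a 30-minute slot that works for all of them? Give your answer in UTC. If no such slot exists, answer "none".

15:00

Jun in UTC: 09:00-12:30, 14:00-17:00 (add 3h to convert from UTC-3).
Priya in UTC: 09:00-12:00, 13:30-17:00 (add 1h to convert from UTC-1).
Nikolai in UTC: 09:30-10:30, 14:30-17:00 (subtract 4h to convert from UTC+4).
Wei in UTC: 09:30-12:30, 13:00-15:30 (add 8h to convert from UTC-8).
Jun ∩ Priya: 09:00-12:00, 14:00-17:00.
Jun ∩ Priya ∩ Nikolai: 09:30-10:30, 14:30-17:00.
Jun ∩ Priya ∩ Nikolai ∩ Wei: 09:30-10:30, 14:30-15:30.
The last common window of at least 30 minutes is 14:30-15:30; a 30-minute meeting can start as late as 15:00 and still end by 15:30.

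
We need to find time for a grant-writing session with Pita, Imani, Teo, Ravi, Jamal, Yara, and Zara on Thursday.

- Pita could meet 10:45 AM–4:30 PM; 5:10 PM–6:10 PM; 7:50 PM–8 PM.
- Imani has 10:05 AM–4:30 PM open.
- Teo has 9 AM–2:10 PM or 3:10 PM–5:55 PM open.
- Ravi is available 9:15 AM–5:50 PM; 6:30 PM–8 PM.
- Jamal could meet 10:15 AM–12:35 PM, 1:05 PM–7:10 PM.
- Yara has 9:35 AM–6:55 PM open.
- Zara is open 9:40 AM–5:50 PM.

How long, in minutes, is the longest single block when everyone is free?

110

Pita ∩ Imani: 10:45-16:30.
Pita ∩ Imani ∩ Teo: 10:45-14:10, 15:10-16:30.
Pita ∩ Imani ∩ Teo ∩ Ravi: 10:45-14:10, 15:10-16:30.
Pita ∩ Imani ∩ Teo ∩ Ravi ∩ Jamal: 10:45-12:35, 13:05-14:10, 15:10-16:30.
Pita ∩ Imani ∩ Teo ∩ Ravi ∩ Jamal ∩ Yara: 10:45-12:35, 13:05-14:10, 15:10-16:30.
Pita ∩ Imani ∩ Teo ∩ Ravi ∩ Jamal ∩ Yara ∩ Zara: 10:45-12:35, 13:05-14:10, 15:10-16:30.
The longest is 10:45-12:35 at 110 minutes.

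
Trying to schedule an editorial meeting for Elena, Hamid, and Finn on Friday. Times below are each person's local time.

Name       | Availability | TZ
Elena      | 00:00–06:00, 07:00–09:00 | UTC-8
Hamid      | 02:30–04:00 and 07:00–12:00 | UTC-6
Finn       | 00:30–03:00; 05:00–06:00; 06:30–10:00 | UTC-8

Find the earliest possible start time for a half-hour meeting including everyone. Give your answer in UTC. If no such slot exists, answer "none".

Elena in UTC: 08:00-14:00, 15:00-17:00 (add 8h to convert from UTC-8).
Hamid in UTC: 08:30-10:00, 13:00-18:00 (add 6h to convert from UTC-6).
Finn in UTC: 08:30-11:00, 13:00-14:00, 14:30-18:00 (add 8h to convert from UTC-8).
Elena ∩ Hamid: 08:30-10:00, 13:00-14:00, 15:00-17:00.
Elena ∩ Hamid ∩ Finn: 08:30-10:00, 13:00-14:00, 15:00-17:00.
Those are the intersection windows.
The first common window of at least 30 minutes is 08:30-10:00, so the earliest start is 08:30.

08:30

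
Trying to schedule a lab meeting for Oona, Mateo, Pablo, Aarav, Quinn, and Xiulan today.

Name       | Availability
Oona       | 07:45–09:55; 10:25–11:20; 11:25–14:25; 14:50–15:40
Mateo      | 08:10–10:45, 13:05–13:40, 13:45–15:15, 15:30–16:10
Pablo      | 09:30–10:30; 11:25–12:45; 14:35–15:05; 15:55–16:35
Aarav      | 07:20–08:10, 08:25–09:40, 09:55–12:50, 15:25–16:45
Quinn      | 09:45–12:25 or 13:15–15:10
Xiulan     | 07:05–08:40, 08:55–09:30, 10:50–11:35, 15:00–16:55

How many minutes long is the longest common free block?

0

Oona ∩ Mateo: 08:10-09:55, 10:25-10:45, 13:05-13:40, 13:45-14:25, 14:50-15:15, 15:30-15:40.
Oona ∩ Mateo ∩ Pablo: 09:30-09:55, 10:25-10:30, 14:50-15:05.
Oona ∩ Mateo ∩ Pablo ∩ Aarav: 09:30-09:40, 10:25-10:30.
Oona ∩ Mateo ∩ Pablo ∩ Aarav ∩ Quinn: 10:25-10:30.
Oona ∩ Mateo ∩ Pablo ∩ Aarav ∩ Quinn ∩ Xiulan: ∅.
There is no time when everyone is free.
No common window exists, so the longest block is 0 minutes.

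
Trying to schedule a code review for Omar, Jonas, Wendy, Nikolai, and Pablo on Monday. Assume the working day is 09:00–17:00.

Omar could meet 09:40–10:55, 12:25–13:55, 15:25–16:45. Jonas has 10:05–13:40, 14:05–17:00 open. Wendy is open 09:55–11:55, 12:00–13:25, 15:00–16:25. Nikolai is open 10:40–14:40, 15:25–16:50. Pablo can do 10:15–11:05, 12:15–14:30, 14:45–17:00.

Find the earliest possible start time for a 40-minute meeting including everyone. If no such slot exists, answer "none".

Omar ∩ Jonas: 10:05-10:55, 12:25-13:40, 15:25-16:45.
Omar ∩ Jonas ∩ Wendy: 10:05-10:55, 12:25-13:25, 15:25-16:25.
Omar ∩ Jonas ∩ Wendy ∩ Nikolai: 10:40-10:55, 12:25-13:25, 15:25-16:25.
Omar ∩ Jonas ∩ Wendy ∩ Nikolai ∩ Pablo: 10:40-10:55, 12:25-13:25, 15:25-16:25.
So the common availability across everyone is 10:40-10:55, 12:25-13:25, 15:25-16:25.
The first common window of at least 40 minutes is 12:25-13:25, so the earliest start is 12:25.

12:25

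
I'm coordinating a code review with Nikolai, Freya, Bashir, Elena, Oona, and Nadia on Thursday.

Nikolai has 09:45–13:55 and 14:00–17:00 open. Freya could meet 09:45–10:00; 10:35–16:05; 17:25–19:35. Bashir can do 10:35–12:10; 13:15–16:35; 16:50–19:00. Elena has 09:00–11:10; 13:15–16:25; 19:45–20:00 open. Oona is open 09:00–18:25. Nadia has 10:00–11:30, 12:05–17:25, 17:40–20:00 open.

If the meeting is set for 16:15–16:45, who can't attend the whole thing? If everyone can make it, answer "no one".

Nikolai: free for 16:15-16:45. Freya: not fully free for 16:15-16:45. Bashir: not fully free for 16:15-16:45. Elena: not fully free for 16:15-16:45. Oona: free for 16:15-16:45. Nadia: free for 16:15-16:45.

Bashir, Elena, Freya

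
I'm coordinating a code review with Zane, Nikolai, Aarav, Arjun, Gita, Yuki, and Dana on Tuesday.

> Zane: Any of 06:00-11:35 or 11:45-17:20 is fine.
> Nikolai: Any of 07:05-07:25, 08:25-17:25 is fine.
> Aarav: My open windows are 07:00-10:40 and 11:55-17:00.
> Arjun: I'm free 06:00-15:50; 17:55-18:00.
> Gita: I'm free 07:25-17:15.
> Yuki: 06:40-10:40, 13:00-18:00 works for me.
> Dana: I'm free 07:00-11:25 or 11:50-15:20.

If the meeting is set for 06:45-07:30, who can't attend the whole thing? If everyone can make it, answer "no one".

Aarav, Dana, Gita, Nikolai

Zane: free for 06:45-07:30. Nikolai: not fully free for 06:45-07:30. Aarav: not fully free for 06:45-07:30. Arjun: free for 06:45-07:30. Gita: not fully free for 06:45-07:30. Yuki: free for 06:45-07:30. Dana: not fully free for 06:45-07:30.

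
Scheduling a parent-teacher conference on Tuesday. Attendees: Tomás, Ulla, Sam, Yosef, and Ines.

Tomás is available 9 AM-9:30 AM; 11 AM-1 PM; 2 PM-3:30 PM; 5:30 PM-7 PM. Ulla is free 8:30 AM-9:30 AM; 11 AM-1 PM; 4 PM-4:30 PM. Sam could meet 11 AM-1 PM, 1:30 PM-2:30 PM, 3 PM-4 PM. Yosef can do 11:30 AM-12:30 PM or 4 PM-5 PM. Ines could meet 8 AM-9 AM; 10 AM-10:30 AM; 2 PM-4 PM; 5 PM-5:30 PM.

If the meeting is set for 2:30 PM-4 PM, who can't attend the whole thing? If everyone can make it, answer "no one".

Tomás: not fully free for 14:30-16:00. Ulla: not fully free for 14:30-16:00. Sam: not fully free for 14:30-16:00. Yosef: not fully free for 14:30-16:00. Ines: free for 14:30-16:00.

Sam, Tomás, Ulla, Yosef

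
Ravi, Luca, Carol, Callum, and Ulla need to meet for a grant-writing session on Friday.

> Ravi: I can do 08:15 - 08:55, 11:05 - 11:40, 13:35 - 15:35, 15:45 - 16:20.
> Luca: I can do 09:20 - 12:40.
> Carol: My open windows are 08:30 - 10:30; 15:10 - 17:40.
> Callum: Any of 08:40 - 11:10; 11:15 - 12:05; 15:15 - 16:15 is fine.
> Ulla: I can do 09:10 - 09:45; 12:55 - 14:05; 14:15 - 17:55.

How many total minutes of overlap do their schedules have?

Ravi ∩ Luca: 11:05-11:40.
Ravi ∩ Luca ∩ Carol: ∅.
Ravi ∩ Luca ∩ Carol ∩ Callum: ∅.
Ravi ∩ Luca ∩ Carol ∩ Callum ∩ Ulla: ∅.
There is no time when everyone is free.
There is no common window, so the total is 0 minutes.

0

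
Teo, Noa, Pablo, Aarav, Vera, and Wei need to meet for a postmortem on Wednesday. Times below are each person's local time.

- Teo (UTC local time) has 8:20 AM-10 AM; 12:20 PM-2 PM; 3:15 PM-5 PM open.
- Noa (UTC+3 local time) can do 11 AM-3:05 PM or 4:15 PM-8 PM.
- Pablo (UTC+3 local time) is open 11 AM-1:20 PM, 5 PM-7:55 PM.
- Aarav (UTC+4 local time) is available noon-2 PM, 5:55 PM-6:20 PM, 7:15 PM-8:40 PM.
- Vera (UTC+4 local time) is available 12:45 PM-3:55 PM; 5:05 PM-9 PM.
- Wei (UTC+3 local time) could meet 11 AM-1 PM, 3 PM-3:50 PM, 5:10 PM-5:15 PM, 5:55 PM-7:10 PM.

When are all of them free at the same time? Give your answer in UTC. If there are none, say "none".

08:45-10:00, 15:15-16:10

Teo in UTC: 08:20-10:00, 12:20-14:00, 15:15-17:00.
Noa in UTC: 08:00-12:05, 13:15-17:00 (subtract 3h to convert from UTC+3).
Pablo in UTC: 08:00-10:20, 14:00-16:55 (subtract 3h to convert from UTC+3).
Aarav in UTC: 08:00-10:00, 13:55-14:20, 15:15-16:40 (subtract 4h to convert from UTC+4).
Vera in UTC: 08:45-11:55, 13:05-17:00 (subtract 4h to convert from UTC+4).
Wei in UTC: 08:00-10:00, 12:00-12:50, 14:10-14:15, 14:55-16:10 (subtract 3h to convert from UTC+3).
Teo ∩ Noa: 08:20-10:00, 13:15-14:00, 15:15-17:00.
Teo ∩ Noa ∩ Pablo: 08:20-10:00, 15:15-16:55.
Teo ∩ Noa ∩ Pablo ∩ Aarav: 08:20-10:00, 15:15-16:40.
Teo ∩ Noa ∩ Pablo ∩ Aarav ∩ Vera: 08:45-10:00, 15:15-16:40.
Teo ∩ Noa ∩ Pablo ∩ Aarav ∩ Vera ∩ Wei: 08:45-10:00, 15:15-16:10.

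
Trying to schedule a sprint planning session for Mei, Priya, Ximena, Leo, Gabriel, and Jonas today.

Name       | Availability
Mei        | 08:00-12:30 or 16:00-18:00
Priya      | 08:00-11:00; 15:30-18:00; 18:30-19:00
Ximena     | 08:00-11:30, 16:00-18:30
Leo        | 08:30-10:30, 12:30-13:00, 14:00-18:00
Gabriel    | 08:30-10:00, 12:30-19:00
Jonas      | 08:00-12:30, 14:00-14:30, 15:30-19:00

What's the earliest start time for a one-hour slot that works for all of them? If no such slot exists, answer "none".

Mei ∩ Priya: 08:00-11:00, 16:00-18:00.
Mei ∩ Priya ∩ Ximena: 08:00-11:00, 16:00-18:00.
Mei ∩ Priya ∩ Ximena ∩ Leo: 08:30-10:30, 16:00-18:00.
Mei ∩ Priya ∩ Ximena ∩ Leo ∩ Gabriel: 08:30-10:00, 16:00-18:00.
Mei ∩ Priya ∩ Ximena ∩ Leo ∩ Gabriel ∩ Jonas: 08:30-10:00, 16:00-18:00.
Those are the intersection windows.
The first common window of at least 60 minutes is 08:30-10:00, so the earliest start is 08:30.

08:30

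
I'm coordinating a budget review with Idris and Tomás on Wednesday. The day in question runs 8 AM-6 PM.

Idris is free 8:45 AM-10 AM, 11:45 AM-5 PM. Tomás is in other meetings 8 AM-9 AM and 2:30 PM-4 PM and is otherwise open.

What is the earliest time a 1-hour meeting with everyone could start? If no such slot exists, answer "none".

09:00

Idris free: 08:45-10:00, 11:45-17:00.
Tomás free: 09:00-14:30, 16:00-18:00 (invert busy blocks within the working day).
Idris ∩ Tomás: 09:00-10:00, 11:45-14:30, 16:00-17:00.
The first common window of at least 60 minutes is 09:00-10:00, so the earliest start is 09:00.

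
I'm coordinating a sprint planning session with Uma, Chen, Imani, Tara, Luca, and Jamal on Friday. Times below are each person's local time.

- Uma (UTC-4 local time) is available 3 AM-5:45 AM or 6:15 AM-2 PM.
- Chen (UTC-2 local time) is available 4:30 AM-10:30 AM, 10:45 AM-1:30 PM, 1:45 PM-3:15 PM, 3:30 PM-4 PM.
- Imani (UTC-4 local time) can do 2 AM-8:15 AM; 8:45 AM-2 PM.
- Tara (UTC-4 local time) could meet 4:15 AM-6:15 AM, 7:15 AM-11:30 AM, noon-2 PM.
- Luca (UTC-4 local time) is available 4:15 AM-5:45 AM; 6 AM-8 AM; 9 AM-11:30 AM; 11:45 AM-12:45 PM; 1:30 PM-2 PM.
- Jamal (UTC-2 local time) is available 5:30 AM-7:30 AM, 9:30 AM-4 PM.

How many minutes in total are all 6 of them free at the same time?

Uma in UTC: 07:00-09:45, 10:15-18:00 (add 4h to convert from UTC-4).
Chen in UTC: 06:30-12:30, 12:45-15:30, 15:45-17:15, 17:30-18:00 (add 2h to convert from UTC-2).
Imani in UTC: 06:00-12:15, 12:45-18:00 (add 4h to convert from UTC-4).
Tara in UTC: 08:15-10:15, 11:15-15:30, 16:00-18:00 (add 4h to convert from UTC-4).
Luca in UTC: 08:15-09:45, 10:00-12:00, 13:00-15:30, 15:45-16:45, 17:30-18:00 (add 4h to convert from UTC-4).
Jamal in UTC: 07:30-09:30, 11:30-18:00 (add 2h to convert from UTC-2).
Uma ∩ Chen: 07:00-09:45, 10:15-12:30, 12:45-15:30, 15:45-17:15, 17:30-18:00.
Uma ∩ Chen ∩ Imani: 07:00-09:45, 10:15-12:15, 12:45-15:30, 15:45-17:15, 17:30-18:00.
Uma ∩ Chen ∩ Imani ∩ Tara: 08:15-09:45, 11:15-12:15, 12:45-15:30, 16:00-17:15, 17:30-18:00.
Uma ∩ Chen ∩ Imani ∩ Tara ∩ Luca: 08:15-09:45, 11:15-12:00, 13:00-15:30, 16:00-16:45, 17:30-18:00.
Uma ∩ Chen ∩ Imani ∩ Tara ∩ Luca ∩ Jamal: 08:15-09:30, 11:30-12:00, 13:00-15:30, 16:00-16:45, 17:30-18:00.
Summing the common windows: 75 + 30 + 150 + 45 + 30 = 330 minutes.

330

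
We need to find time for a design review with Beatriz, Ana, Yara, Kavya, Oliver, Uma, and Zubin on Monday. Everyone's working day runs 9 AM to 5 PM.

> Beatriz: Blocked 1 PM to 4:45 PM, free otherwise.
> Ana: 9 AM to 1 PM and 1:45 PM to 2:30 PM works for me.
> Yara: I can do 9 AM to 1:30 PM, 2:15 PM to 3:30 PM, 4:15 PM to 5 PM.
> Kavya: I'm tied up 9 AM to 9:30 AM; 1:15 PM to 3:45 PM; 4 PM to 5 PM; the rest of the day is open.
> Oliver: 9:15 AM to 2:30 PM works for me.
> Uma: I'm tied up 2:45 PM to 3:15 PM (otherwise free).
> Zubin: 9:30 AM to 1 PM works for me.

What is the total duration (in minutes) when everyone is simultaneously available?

Beatriz free: 09:00-13:00, 16:45-17:00 (invert busy blocks within the working day).
Ana free: 09:00-13:00, 13:45-14:30.
Yara free: 09:00-13:30, 14:15-15:30, 16:15-17:00.
Kavya free: 09:30-13:15, 15:45-16:00 (invert busy blocks within the working day).
Oliver free: 09:15-14:30.
Uma free: 09:00-14:45, 15:15-17:00 (invert busy blocks within the working day).
Zubin free: 09:30-13:00.
Beatriz ∩ Ana: 09:00-13:00.
Beatriz ∩ Ana ∩ Yara: 09:00-13:00.
Beatriz ∩ Ana ∩ Yara ∩ Kavya: 09:30-13:00.
Beatriz ∩ Ana ∩ Yara ∩ Kavya ∩ Oliver: 09:30-13:00.
Beatriz ∩ Ana ∩ Yara ∩ Kavya ∩ Oliver ∩ Uma: 09:30-13:00.
Beatriz ∩ Ana ∩ Yara ∩ Kavya ∩ Oliver ∩ Uma ∩ Zubin: 09:30-13:00.
So the common availability across everyone is 09:30-13:00.
That's a single block of 210 minutes.

210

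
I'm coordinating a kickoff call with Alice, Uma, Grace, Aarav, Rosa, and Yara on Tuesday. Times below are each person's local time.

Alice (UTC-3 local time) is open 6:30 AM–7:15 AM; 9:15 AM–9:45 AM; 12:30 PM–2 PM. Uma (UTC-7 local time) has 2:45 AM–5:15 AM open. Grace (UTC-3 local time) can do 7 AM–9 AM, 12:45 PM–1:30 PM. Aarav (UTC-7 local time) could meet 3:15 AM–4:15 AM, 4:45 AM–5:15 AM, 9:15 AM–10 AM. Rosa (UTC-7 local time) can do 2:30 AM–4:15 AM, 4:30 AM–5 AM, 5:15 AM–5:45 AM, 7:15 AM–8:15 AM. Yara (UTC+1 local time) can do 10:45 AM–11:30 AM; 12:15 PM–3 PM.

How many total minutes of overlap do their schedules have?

Alice in UTC: 09:30-10:15, 12:15-12:45, 15:30-17:00 (add 3h to convert from UTC-3).
Uma in UTC: 09:45-12:15 (add 7h to convert from UTC-7).
Grace in UTC: 10:00-12:00, 15:45-16:30 (add 3h to convert from UTC-3).
Aarav in UTC: 10:15-11:15, 11:45-12:15, 16:15-17:00 (add 7h to convert from UTC-7).
Rosa in UTC: 09:30-11:15, 11:30-12:00, 12:15-12:45, 14:15-15:15 (add 7h to convert from UTC-7).
Yara in UTC: 09:45-10:30, 11:15-14:00 (subtract 1h to convert from UTC+1).
Alice ∩ Uma: 09:45-10:15.
Alice ∩ Uma ∩ Grace: 10:00-10:15.
Alice ∩ Uma ∩ Grace ∩ Aarav: ∅.
Alice ∩ Uma ∩ Grace ∩ Aarav ∩ Rosa: ∅.
Alice ∩ Uma ∩ Grace ∩ Aarav ∩ Rosa ∩ Yara: ∅.
There is no time when everyone is free.
There is no common window, so the total is 0 minutes.

0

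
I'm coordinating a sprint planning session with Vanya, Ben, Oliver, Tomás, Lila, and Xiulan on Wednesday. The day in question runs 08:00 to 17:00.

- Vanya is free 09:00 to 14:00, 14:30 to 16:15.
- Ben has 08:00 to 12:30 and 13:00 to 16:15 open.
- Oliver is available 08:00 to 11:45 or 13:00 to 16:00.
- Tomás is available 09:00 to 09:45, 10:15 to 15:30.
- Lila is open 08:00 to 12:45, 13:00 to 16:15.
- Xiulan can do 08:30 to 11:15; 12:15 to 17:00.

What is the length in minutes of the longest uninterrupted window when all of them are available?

60

Vanya ∩ Ben: 09:00-12:30, 13:00-14:00, 14:30-16:15.
Vanya ∩ Ben ∩ Oliver: 09:00-11:45, 13:00-14:00, 14:30-16:00.
Vanya ∩ Ben ∩ Oliver ∩ Tomás: 09:00-09:45, 10:15-11:45, 13:00-14:00, 14:30-15:30.
Vanya ∩ Ben ∩ Oliver ∩ Tomás ∩ Lila: 09:00-09:45, 10:15-11:45, 13:00-14:00, 14:30-15:30.
Vanya ∩ Ben ∩ Oliver ∩ Tomás ∩ Lila ∩ Xiulan: 09:00-09:45, 10:15-11:15, 13:00-14:00, 14:30-15:30.
The longest is 10:15-11:15 at 60 minutes.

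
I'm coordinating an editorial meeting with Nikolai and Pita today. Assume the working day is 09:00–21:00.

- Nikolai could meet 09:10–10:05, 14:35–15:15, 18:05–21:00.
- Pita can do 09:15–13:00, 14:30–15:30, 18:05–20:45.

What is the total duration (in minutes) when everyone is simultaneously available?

Nikolai ∩ Pita: 09:15-10:05, 14:35-15:15, 18:05-20:45.
So the common availability across everyone is 09:15-10:05, 14:35-15:15, 18:05-20:45.
Summing the common windows: 50 + 40 + 160 = 250 minutes.

250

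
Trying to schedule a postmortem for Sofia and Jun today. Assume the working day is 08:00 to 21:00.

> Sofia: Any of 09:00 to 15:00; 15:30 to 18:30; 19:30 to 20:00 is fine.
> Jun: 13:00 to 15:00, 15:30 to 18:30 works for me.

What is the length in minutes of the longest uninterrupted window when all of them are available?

Sofia ∩ Jun: 13:00-15:00, 15:30-18:30.
The longest is 15:30-18:30 at 180 minutes.

180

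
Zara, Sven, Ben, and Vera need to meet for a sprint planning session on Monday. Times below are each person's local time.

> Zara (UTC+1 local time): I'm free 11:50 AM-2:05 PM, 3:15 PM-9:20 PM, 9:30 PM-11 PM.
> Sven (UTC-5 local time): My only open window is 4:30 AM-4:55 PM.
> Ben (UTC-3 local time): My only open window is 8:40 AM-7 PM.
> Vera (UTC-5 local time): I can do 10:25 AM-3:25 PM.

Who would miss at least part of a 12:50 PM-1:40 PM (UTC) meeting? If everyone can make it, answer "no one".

Zara in UTC: 10:50-13:05, 14:15-20:20, 20:30-22:00 (subtract 1h to convert from UTC+1).
Sven in UTC: 09:30-21:55 (add 5h to convert from UTC-5).
Ben in UTC: 11:40-22:00 (add 3h to convert from UTC-3).
Vera in UTC: 15:25-20:25 (add 5h to convert from UTC-5).
Zara: not fully free for 12:50-13:40. Sven: free for 12:50-13:40. Ben: free for 12:50-13:40. Vera: not fully free for 12:50-13:40.

Vera, Zara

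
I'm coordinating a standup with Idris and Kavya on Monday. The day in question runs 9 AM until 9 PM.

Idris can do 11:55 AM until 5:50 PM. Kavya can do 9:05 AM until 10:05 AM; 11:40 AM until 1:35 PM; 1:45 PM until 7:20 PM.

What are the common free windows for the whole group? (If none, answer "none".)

11:55-13:35, 13:45-17:50

Idris ∩ Kavya: 11:55-13:35, 13:45-17:50.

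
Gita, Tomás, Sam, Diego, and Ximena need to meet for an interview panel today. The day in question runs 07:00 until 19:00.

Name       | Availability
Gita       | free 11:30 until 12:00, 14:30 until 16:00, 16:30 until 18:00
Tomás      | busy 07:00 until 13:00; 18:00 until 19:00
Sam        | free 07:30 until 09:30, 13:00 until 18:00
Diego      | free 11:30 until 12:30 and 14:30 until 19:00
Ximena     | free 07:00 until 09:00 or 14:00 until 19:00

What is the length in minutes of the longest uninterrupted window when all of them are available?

Gita free: 11:30-12:00, 14:30-16:00, 16:30-18:00.
Tomás free: 13:00-18:00 (invert busy blocks within the working day).
Sam free: 07:30-09:30, 13:00-18:00.
Diego free: 11:30-12:30, 14:30-19:00.
Ximena free: 07:00-09:00, 14:00-19:00.
Gita ∩ Tomás: 14:30-16:00, 16:30-18:00.
Gita ∩ Tomás ∩ Sam: 14:30-16:00, 16:30-18:00.
Gita ∩ Tomás ∩ Sam ∩ Diego: 14:30-16:00, 16:30-18:00.
Gita ∩ Tomás ∩ Sam ∩ Diego ∩ Ximena: 14:30-16:00, 16:30-18:00.
The longest is 14:30-16:00 at 90 minutes.

90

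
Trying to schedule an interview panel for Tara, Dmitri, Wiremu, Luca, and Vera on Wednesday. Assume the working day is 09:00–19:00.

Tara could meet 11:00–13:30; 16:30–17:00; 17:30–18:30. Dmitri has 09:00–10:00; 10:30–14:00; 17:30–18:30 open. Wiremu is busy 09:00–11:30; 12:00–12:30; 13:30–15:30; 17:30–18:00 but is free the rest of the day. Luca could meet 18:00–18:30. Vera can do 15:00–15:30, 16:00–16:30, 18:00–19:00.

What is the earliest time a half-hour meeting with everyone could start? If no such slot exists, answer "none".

Tara free: 11:00-13:30, 16:30-17:00, 17:30-18:30.
Dmitri free: 09:00-10:00, 10:30-14:00, 17:30-18:30.
Wiremu free: 11:30-12:00, 12:30-13:30, 15:30-17:30, 18:00-19:00 (invert busy blocks within the working day).
Luca free: 18:00-18:30.
Vera free: 15:00-15:30, 16:00-16:30, 18:00-19:00.
Tara ∩ Dmitri: 11:00-13:30, 17:30-18:30.
Tara ∩ Dmitri ∩ Wiremu: 11:30-12:00, 12:30-13:30, 18:00-18:30.
Tara ∩ Dmitri ∩ Wiremu ∩ Luca: 18:00-18:30.
Tara ∩ Dmitri ∩ Wiremu ∩ Luca ∩ Vera: 18:00-18:30.
So the common availability across everyone is 18:00-18:30.
The first common window of at least 30 minutes is 18:00-18:30, so the earliest start is 18:00.

18:00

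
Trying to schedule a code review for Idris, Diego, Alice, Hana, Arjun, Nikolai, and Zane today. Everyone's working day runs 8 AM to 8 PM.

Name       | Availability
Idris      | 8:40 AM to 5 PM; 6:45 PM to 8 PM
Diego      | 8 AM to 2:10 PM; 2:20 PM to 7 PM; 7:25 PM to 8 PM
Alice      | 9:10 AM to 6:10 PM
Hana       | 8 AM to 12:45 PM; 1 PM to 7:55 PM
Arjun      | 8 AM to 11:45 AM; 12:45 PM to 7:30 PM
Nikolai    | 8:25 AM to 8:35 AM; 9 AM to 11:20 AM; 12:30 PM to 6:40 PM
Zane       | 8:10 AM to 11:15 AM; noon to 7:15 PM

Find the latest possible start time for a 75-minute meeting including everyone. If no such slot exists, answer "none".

Idris ∩ Diego: 08:40-14:10, 14:20-17:00, 18:45-19:00, 19:25-20:00.
Idris ∩ Diego ∩ Alice: 09:10-14:10, 14:20-17:00.
Idris ∩ Diego ∩ Alice ∩ Hana: 09:10-12:45, 13:00-14:10, 14:20-17:00.
Idris ∩ Diego ∩ Alice ∩ Hana ∩ Arjun: 09:10-11:45, 13:00-14:10, 14:20-17:00.
Idris ∩ Diego ∩ Alice ∩ Hana ∩ Arjun ∩ Nikolai: 09:10-11:20, 13:00-14:10, 14:20-17:00.
Idris ∩ Diego ∩ Alice ∩ Hana ∩ Arjun ∩ Nikolai ∩ Zane: 09:10-11:15, 13:00-14:10, 14:20-17:00.
So the common availability across everyone is 09:10-11:15, 13:00-14:10, 14:20-17:00.
The last common window of at least 75 minutes is 14:20-17:00; a 75-minute meeting can start as late as 15:45 and still end by 17:00.

15:45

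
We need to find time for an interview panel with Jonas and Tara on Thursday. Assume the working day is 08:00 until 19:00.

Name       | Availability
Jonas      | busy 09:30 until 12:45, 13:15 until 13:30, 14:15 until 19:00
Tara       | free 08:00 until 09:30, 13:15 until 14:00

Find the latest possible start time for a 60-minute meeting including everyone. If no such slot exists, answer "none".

Jonas free: 08:00-09:30, 12:45-13:15, 13:30-14:15 (invert busy blocks within the working day).
Tara free: 08:00-09:30, 13:15-14:00.
Jonas ∩ Tara: 08:00-09:30, 13:30-14:00.
So the common availability across everyone is 08:00-09:30, 13:30-14:00.
The last common window of at least 60 minutes is 08:00-09:30; a 60-minute meeting can start as late as 08:30 and still end by 09:30.

08:30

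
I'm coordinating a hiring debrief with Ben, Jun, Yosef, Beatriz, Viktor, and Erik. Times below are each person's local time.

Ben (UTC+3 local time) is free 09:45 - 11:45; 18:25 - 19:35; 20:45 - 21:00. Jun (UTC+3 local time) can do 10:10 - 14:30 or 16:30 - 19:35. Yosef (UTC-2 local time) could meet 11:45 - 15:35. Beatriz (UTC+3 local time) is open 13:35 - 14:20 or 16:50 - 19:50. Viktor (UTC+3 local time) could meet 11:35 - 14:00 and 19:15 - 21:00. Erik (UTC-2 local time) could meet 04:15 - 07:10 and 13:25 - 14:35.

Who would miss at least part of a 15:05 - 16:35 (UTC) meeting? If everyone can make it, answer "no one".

Ben in UTC: 06:45-08:45, 15:25-16:35, 17:45-18:00 (subtract 3h to convert from UTC+3).
Jun in UTC: 07:10-11:30, 13:30-16:35 (subtract 3h to convert from UTC+3).
Yosef in UTC: 13:45-17:35 (add 2h to convert from UTC-2).
Beatriz in UTC: 10:35-11:20, 13:50-16:50 (subtract 3h to convert from UTC+3).
Viktor in UTC: 08:35-11:00, 16:15-18:00 (subtract 3h to convert from UTC+3).
Erik in UTC: 06:15-09:10, 15:25-16:35 (add 2h to convert from UTC-2).
Ben: not fully free for 15:05-16:35. Jun: free for 15:05-16:35. Yosef: free for 15:05-16:35. Beatriz: free for 15:05-16:35. Viktor: not fully free for 15:05-16:35. Erik: not fully free for 15:05-16:35.

Ben, Erik, Viktor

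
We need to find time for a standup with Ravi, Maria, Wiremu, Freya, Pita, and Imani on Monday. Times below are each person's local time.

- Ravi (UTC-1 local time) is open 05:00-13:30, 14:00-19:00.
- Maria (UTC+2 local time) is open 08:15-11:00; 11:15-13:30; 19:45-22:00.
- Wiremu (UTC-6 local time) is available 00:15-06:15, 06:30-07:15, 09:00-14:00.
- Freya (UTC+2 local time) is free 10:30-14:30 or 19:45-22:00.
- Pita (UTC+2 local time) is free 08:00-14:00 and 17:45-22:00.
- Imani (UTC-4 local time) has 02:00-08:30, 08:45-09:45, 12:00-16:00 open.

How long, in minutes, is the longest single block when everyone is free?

135

Ravi in UTC: 06:00-14:30, 15:00-20:00 (add 1h to convert from UTC-1).
Maria in UTC: 06:15-09:00, 09:15-11:30, 17:45-20:00 (subtract 2h to convert from UTC+2).
Wiremu in UTC: 06:15-12:15, 12:30-13:15, 15:00-20:00 (add 6h to convert from UTC-6).
Freya in UTC: 08:30-12:30, 17:45-20:00 (subtract 2h to convert from UTC+2).
Pita in UTC: 06:00-12:00, 15:45-20:00 (subtract 2h to convert from UTC+2).
Imani in UTC: 06:00-12:30, 12:45-13:45, 16:00-20:00 (add 4h to convert from UTC-4).
Ravi ∩ Maria: 06:15-09:00, 09:15-11:30, 17:45-20:00.
Ravi ∩ Maria ∩ Wiremu: 06:15-09:00, 09:15-11:30, 17:45-20:00.
Ravi ∩ Maria ∩ Wiremu ∩ Freya: 08:30-09:00, 09:15-11:30, 17:45-20:00.
Ravi ∩ Maria ∩ Wiremu ∩ Freya ∩ Pita: 08:30-09:00, 09:15-11:30, 17:45-20:00.
Ravi ∩ Maria ∩ Wiremu ∩ Freya ∩ Pita ∩ Imani: 08:30-09:00, 09:15-11:30, 17:45-20:00.
So the common availability across everyone is 08:30-09:00, 09:15-11:30, 17:45-20:00.
The longest is 09:15-11:30 at 135 minutes.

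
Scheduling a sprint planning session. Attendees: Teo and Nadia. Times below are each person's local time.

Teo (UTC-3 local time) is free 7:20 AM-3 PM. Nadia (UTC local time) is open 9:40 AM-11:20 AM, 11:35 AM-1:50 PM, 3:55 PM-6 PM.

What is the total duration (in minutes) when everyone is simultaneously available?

320

Teo in UTC: 10:20-18:00 (add 3h to convert from UTC-3).
Nadia in UTC: 09:40-11:20, 11:35-13:50, 15:55-18:00.
Teo ∩ Nadia: 10:20-11:20, 11:35-13:50, 15:55-18:00.
Summing the common windows: 60 + 135 + 125 = 320 minutes.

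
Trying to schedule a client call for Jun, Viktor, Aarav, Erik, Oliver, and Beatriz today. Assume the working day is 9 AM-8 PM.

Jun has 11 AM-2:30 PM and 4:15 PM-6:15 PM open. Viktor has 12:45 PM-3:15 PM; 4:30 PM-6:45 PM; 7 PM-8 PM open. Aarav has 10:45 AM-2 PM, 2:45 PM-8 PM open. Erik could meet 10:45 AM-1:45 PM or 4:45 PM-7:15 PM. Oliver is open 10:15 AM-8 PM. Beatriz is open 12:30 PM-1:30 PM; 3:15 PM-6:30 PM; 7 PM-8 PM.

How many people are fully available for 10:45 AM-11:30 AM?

3

Aarav, Erik, and Oliver can make the full 10:45-11:30 slot — that's 3.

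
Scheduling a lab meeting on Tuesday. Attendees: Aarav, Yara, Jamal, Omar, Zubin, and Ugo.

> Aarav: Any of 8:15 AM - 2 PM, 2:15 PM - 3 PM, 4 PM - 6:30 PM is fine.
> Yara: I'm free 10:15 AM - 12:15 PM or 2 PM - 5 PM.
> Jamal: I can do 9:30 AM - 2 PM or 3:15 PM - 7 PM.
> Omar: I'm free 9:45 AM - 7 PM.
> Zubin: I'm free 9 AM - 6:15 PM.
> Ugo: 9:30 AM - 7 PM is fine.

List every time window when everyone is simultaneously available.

Aarav ∩ Yara: 10:15-12:15, 14:15-15:00, 16:00-17:00.
Aarav ∩ Yara ∩ Jamal: 10:15-12:15, 16:00-17:00.
Aarav ∩ Yara ∩ Jamal ∩ Omar: 10:15-12:15, 16:00-17:00.
Aarav ∩ Yara ∩ Jamal ∩ Omar ∩ Zubin: 10:15-12:15, 16:00-17:00.
Aarav ∩ Yara ∩ Jamal ∩ Omar ∩ Zubin ∩ Ugo: 10:15-12:15, 16:00-17:00.

10:15-12:15, 16:00-17:00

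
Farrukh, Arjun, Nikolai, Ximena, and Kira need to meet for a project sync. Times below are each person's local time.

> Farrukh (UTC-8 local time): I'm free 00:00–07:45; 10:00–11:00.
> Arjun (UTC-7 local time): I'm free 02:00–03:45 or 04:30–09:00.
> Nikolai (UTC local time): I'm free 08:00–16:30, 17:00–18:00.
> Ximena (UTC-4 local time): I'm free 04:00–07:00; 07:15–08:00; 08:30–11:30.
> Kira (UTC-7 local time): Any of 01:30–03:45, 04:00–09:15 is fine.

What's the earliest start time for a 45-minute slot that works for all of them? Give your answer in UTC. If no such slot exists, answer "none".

09:00

Farrukh in UTC: 08:00-15:45, 18:00-19:00 (add 8h to convert from UTC-8).
Arjun in UTC: 09:00-10:45, 11:30-16:00 (add 7h to convert from UTC-7).
Nikolai in UTC: 08:00-16:30, 17:00-18:00.
Ximena in UTC: 08:00-11:00, 11:15-12:00, 12:30-15:30 (add 4h to convert from UTC-4).
Kira in UTC: 08:30-10:45, 11:00-16:15 (add 7h to convert from UTC-7).
Farrukh ∩ Arjun: 09:00-10:45, 11:30-15:45.
Farrukh ∩ Arjun ∩ Nikolai: 09:00-10:45, 11:30-15:45.
Farrukh ∩ Arjun ∩ Nikolai ∩ Ximena: 09:00-10:45, 11:30-12:00, 12:30-15:30.
Farrukh ∩ Arjun ∩ Nikolai ∩ Ximena ∩ Kira: 09:00-10:45, 11:30-12:00, 12:30-15:30.
The first common window of at least 45 minutes is 09:00-10:45, so the earliest start is 09:00.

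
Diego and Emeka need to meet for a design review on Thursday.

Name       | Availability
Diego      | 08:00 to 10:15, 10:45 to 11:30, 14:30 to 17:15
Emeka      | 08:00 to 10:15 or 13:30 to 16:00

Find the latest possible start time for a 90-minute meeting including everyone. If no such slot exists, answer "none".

14:30

Diego ∩ Emeka: 08:00-10:15, 14:30-16:00.
The last common window of at least 90 minutes is 14:30-16:00; a 90-minute meeting can start as late as 14:30 and still end by 16:00.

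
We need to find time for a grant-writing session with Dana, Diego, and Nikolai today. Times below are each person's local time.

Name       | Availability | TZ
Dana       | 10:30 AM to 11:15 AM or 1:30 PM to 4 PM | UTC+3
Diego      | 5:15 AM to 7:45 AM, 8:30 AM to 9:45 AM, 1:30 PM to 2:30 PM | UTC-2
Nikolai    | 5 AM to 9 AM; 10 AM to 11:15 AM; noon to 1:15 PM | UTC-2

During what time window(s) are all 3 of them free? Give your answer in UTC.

07:30-08:15, 10:30-11:00

Dana in UTC: 07:30-08:15, 10:30-13:00 (subtract 3h to convert from UTC+3).
Diego in UTC: 07:15-09:45, 10:30-11:45, 15:30-16:30 (add 2h to convert from UTC-2).
Nikolai in UTC: 07:00-11:00, 12:00-13:15, 14:00-15:15 (add 2h to convert from UTC-2).
Dana ∩ Diego: 07:30-08:15, 10:30-11:45.
Dana ∩ Diego ∩ Nikolai: 07:30-08:15, 10:30-11:00.
Those are the intersection windows.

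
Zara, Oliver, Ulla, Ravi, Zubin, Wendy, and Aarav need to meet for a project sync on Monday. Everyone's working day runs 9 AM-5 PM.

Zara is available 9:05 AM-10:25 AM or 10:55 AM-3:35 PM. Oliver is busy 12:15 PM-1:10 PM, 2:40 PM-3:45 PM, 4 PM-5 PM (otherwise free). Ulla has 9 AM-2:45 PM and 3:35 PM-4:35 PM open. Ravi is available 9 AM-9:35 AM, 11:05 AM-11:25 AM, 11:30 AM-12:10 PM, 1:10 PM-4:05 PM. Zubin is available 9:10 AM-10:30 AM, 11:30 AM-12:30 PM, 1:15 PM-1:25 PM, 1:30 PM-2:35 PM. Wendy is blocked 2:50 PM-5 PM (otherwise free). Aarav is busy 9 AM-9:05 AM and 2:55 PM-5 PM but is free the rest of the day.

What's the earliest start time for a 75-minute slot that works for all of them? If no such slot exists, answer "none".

none

Zara free: 09:05-10:25, 10:55-15:35.
Oliver free: 09:00-12:15, 13:10-14:40, 15:45-16:00 (invert busy blocks within the working day).
Ulla free: 09:00-14:45, 15:35-16:35.
Ravi free: 09:00-09:35, 11:05-11:25, 11:30-12:10, 13:10-16:05.
Zubin free: 09:10-10:30, 11:30-12:30, 13:15-13:25, 13:30-14:35.
Wendy free: 09:00-14:50 (invert busy blocks within the working day).
Aarav free: 09:05-14:55 (invert busy blocks within the working day).
Zara ∩ Oliver: 09:05-10:25, 10:55-12:15, 13:10-14:40.
Zara ∩ Oliver ∩ Ulla: 09:05-10:25, 10:55-12:15, 13:10-14:40.
Zara ∩ Oliver ∩ Ulla ∩ Ravi: 09:05-09:35, 11:05-11:25, 11:30-12:10, 13:10-14:40.
Zara ∩ Oliver ∩ Ulla ∩ Ravi ∩ Zubin: 09:10-09:35, 11:30-12:10, 13:15-13:25, 13:30-14:35.
Zara ∩ Oliver ∩ Ulla ∩ Ravi ∩ Zubin ∩ Wendy: 09:10-09:35, 11:30-12:10, 13:15-13:25, 13:30-14:35.
Zara ∩ Oliver ∩ Ulla ∩ Ravi ∩ Zubin ∩ Wendy ∩ Aarav: 09:10-09:35, 11:30-12:10, 13:15-13:25, 13:30-14:35.
No common window is at least 75 minutes long.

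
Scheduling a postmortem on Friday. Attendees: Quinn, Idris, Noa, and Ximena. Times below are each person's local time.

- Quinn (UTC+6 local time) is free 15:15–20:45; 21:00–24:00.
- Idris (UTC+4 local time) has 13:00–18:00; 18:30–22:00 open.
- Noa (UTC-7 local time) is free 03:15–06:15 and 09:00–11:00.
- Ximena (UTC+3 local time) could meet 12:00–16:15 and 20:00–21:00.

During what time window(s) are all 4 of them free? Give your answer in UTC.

Quinn in UTC: 09:15-14:45, 15:00-18:00 (subtract 6h to convert from UTC+6).
Idris in UTC: 09:00-14:00, 14:30-18:00 (subtract 4h to convert from UTC+4).
Noa in UTC: 10:15-13:15, 16:00-18:00 (add 7h to convert from UTC-7).
Ximena in UTC: 09:00-13:15, 17:00-18:00 (subtract 3h to convert from UTC+3).
Quinn ∩ Idris: 09:15-14:00, 14:30-14:45, 15:00-18:00.
Quinn ∩ Idris ∩ Noa: 10:15-13:15, 16:00-18:00.
Quinn ∩ Idris ∩ Noa ∩ Ximena: 10:15-13:15, 17:00-18:00.

10:15-13:15, 17:00-18:00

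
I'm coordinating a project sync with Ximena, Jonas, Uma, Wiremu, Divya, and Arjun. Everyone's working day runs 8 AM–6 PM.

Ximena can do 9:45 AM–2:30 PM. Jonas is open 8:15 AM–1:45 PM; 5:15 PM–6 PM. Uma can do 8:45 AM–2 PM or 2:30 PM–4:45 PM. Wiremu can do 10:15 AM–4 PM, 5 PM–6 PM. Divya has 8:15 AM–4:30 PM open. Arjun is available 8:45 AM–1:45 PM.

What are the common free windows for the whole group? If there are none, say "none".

Ximena ∩ Jonas: 09:45-13:45.
Ximena ∩ Jonas ∩ Uma: 09:45-13:45.
Ximena ∩ Jonas ∩ Uma ∩ Wiremu: 10:15-13:45.
Ximena ∩ Jonas ∩ Uma ∩ Wiremu ∩ Divya: 10:15-13:45.
Ximena ∩ Jonas ∩ Uma ∩ Wiremu ∩ Divya ∩ Arjun: 10:15-13:45.

10:15-13:45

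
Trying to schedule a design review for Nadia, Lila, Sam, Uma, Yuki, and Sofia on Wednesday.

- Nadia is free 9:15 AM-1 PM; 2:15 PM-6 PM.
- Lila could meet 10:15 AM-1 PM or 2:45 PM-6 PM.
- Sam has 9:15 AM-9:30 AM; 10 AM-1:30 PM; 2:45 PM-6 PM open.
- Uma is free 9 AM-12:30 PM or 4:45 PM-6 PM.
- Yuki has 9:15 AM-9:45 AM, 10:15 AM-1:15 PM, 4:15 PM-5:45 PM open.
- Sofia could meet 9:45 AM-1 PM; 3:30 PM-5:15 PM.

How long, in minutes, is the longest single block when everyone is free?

Nadia ∩ Lila: 10:15-13:00, 14:45-18:00.
Nadia ∩ Lila ∩ Sam: 10:15-13:00, 14:45-18:00.
Nadia ∩ Lila ∩ Sam ∩ Uma: 10:15-12:30, 16:45-18:00.
Nadia ∩ Lila ∩ Sam ∩ Uma ∩ Yuki: 10:15-12:30, 16:45-17:45.
Nadia ∩ Lila ∩ Sam ∩ Uma ∩ Yuki ∩ Sofia: 10:15-12:30, 16:45-17:15.
Those are the intersection windows.
The longest is 10:15-12:30 at 135 minutes.

135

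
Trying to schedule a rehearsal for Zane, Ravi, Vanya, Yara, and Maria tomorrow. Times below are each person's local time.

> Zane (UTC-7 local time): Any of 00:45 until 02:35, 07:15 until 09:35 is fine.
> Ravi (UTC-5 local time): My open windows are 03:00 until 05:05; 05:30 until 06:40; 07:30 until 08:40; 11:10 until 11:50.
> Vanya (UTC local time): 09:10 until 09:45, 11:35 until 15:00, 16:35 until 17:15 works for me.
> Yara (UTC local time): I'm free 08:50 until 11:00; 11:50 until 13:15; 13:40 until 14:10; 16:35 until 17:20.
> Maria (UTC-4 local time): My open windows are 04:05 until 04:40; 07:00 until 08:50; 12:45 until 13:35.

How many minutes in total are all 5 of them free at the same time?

0

Zane in UTC: 07:45-09:35, 14:15-16:35 (add 7h to convert from UTC-7).
Ravi in UTC: 08:00-10:05, 10:30-11:40, 12:30-13:40, 16:10-16:50 (add 5h to convert from UTC-5).
Vanya in UTC: 09:10-09:45, 11:35-15:00, 16:35-17:15.
Yara in UTC: 08:50-11:00, 11:50-13:15, 13:40-14:10, 16:35-17:20.
Maria in UTC: 08:05-08:40, 11:00-12:50, 16:45-17:35 (add 4h to convert from UTC-4).
Zane ∩ Ravi: 08:00-09:35, 16:10-16:35.
Zane ∩ Ravi ∩ Vanya: 09:10-09:35.
Zane ∩ Ravi ∩ Vanya ∩ Yara: 09:10-09:35.
Zane ∩ Ravi ∩ Vanya ∩ Yara ∩ Maria: ∅.
There is no time when everyone is free.
There is no common window, so the total is 0 minutes.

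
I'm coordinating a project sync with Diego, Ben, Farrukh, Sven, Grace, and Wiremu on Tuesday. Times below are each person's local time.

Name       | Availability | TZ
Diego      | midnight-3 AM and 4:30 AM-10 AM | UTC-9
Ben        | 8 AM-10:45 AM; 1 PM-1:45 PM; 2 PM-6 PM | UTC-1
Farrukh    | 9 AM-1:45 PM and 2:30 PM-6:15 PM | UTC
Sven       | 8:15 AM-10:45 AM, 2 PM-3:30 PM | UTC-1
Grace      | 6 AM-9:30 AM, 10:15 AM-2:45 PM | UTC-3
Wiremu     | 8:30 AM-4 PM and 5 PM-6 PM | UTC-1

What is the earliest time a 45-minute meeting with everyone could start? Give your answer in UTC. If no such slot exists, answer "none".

09:30

Diego in UTC: 09:00-12:00, 13:30-19:00 (add 9h to convert from UTC-9).
Ben in UTC: 09:00-11:45, 14:00-14:45, 15:00-19:00 (add 1h to convert from UTC-1).
Farrukh in UTC: 09:00-13:45, 14:30-18:15.
Sven in UTC: 09:15-11:45, 15:00-16:30 (add 1h to convert from UTC-1).
Grace in UTC: 09:00-12:30, 13:15-17:45 (add 3h to convert from UTC-3).
Wiremu in UTC: 09:30-17:00, 18:00-19:00 (add 1h to convert from UTC-1).
Diego ∩ Ben: 09:00-11:45, 14:00-14:45, 15:00-19:00.
Diego ∩ Ben ∩ Farrukh: 09:00-11:45, 14:30-14:45, 15:00-18:15.
Diego ∩ Ben ∩ Farrukh ∩ Sven: 09:15-11:45, 15:00-16:30.
Diego ∩ Ben ∩ Farrukh ∩ Sven ∩ Grace: 09:15-11:45, 15:00-16:30.
Diego ∩ Ben ∩ Farrukh ∩ Sven ∩ Grace ∩ Wiremu: 09:30-11:45, 15:00-16:30.
Those are the intersection windows.
The first common window of at least 45 minutes is 09:30-11:45, so the earliest start is 09:30.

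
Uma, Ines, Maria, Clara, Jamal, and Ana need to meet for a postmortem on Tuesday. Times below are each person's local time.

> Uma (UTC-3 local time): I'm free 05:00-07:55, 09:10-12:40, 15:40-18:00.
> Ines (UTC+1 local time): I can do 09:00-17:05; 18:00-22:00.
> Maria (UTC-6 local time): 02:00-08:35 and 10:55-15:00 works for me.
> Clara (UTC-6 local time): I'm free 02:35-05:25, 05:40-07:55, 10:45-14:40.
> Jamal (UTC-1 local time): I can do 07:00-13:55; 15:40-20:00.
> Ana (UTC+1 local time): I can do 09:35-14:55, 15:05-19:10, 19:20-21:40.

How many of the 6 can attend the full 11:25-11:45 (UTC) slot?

Uma in UTC: 08:00-10:55, 12:10-15:40, 18:40-21:00 (add 3h to convert from UTC-3).
Ines in UTC: 08:00-16:05, 17:00-21:00 (subtract 1h to convert from UTC+1).
Maria in UTC: 08:00-14:35, 16:55-21:00 (add 6h to convert from UTC-6).
Clara in UTC: 08:35-11:25, 11:40-13:55, 16:45-20:40 (add 6h to convert from UTC-6).
Jamal in UTC: 08:00-14:55, 16:40-21:00 (add 1h to convert from UTC-1).
Ana in UTC: 08:35-13:55, 14:05-18:10, 18:20-20:40 (subtract 1h to convert from UTC+1).
Ines, Maria, Jamal, and Ana can make the full 11:25-11:45 slot — that's 4.

4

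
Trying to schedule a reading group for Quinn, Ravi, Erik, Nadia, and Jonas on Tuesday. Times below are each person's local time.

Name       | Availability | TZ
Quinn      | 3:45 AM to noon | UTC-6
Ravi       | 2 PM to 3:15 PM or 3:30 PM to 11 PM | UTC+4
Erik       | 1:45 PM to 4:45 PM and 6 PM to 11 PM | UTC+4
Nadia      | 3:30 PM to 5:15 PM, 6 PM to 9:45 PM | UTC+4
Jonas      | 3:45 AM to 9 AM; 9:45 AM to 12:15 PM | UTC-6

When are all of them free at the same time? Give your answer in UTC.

11:30-12:45, 14:00-15:00, 15:45-17:45

Quinn in UTC: 09:45-18:00 (add 6h to convert from UTC-6).
Ravi in UTC: 10:00-11:15, 11:30-19:00 (subtract 4h to convert from UTC+4).
Erik in UTC: 09:45-12:45, 14:00-19:00 (subtract 4h to convert from UTC+4).
Nadia in UTC: 11:30-13:15, 14:00-17:45 (subtract 4h to convert from UTC+4).
Jonas in UTC: 09:45-15:00, 15:45-18:15 (add 6h to convert from UTC-6).
Quinn ∩ Ravi: 10:00-11:15, 11:30-18:00.
Quinn ∩ Ravi ∩ Erik: 10:00-11:15, 11:30-12:45, 14:00-18:00.
Quinn ∩ Ravi ∩ Erik ∩ Nadia: 11:30-12:45, 14:00-17:45.
Quinn ∩ Ravi ∩ Erik ∩ Nadia ∩ Jonas: 11:30-12:45, 14:00-15:00, 15:45-17:45.
So the common availability across everyone is 11:30-12:45, 14:00-15:00, 15:45-17:45.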